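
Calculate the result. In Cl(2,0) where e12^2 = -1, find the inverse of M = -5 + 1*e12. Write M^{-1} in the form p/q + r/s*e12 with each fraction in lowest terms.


M = -5 + 1*e12, where e12^2 = -1.
Since M commutes with its reverse ~M = a - b*e12, M * ~M = a^2 - b^2*e12^2 = a^2 + b^2.
So M^{-1} = ~M / (a^2 + b^2) = (a - b*e12)/(a^2 + b^2).
a^2 + b^2 = 25 + 1 = 26
Scalar part = -5/26 = -5/26
Bivector coeff = -1/26 = -1/26
M^{-1} = -5/26 - 1/26*e12


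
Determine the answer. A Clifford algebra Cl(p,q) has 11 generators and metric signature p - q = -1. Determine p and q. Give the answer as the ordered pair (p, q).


We need p + q = 11 and p - q = -1.
Adding: 2p = 11 + (-1) = 10, so p = 5.
Then q = 11 - 5 = 6.
(p, q) = (5, 6)


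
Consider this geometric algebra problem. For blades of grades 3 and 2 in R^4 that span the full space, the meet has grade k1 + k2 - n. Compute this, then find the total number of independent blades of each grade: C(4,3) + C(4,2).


Meet grade = grade(A) + grade(B) - n
= 3 + 2 - 4 = 1
C(4,3) = 4
C(4,2) = 6
dim_A + dim_B = 4 + 6 = 10


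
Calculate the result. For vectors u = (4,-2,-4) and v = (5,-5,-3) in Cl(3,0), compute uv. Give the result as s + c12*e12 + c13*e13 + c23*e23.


In Cl(3,0): e_i^2 = 1, e_ie_j = -e_je_i for i != j.
Scalar part = u . v = 4*5 + (-2)*(-5) + (-4)*(-3)
= 20 + 10 + 12 = 42
e12 coeff = 4*(-5) - (-2)*5 = -20 - (-10) = -10
e13 coeff = 4*(-3) - (-4)*5 = -12 - (-20) = 8
e23 coeff = (-2)*(-3) - (-4)*(-5) = 6 - 20 = -14
uv = 42 - 10*e12 + 8*e13 - 14*e23


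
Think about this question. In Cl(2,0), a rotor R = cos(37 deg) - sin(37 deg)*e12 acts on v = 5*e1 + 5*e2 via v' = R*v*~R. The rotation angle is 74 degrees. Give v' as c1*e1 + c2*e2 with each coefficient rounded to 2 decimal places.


Rotor R = cos(37deg) - sin(37deg)*e12
Rotation angle theta = 2 * 37 = 74 degrees
v' = R*v*~R rotates v by theta.
cos(74deg) = 0.2756, sin(74deg) = 0.9613
v'_1 = 5*cos(74deg) - 5*sin(74deg)
= 5*0.2756 - 5*0.9613
= -3.43
v'_2 = 5*sin(74deg) + 5*cos(74deg)
= 5*0.9613 + 5*0.2756
= 6.18
v' = -3.43*e1 + 6.18*e2


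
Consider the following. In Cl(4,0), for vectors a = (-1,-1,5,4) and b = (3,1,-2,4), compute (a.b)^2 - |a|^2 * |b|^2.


a . b = (-1)*3 + (-1)*1 + 5*(-2) + 4*4
= -3 + (-1) + (-10) + 16 = 2
|a|^2 = (-1)^2 + (-1)^2 + 5^2 + 4^2 = 43
|b|^2 = 3^2 + 1^2 + (-2)^2 + 4^2 = 30
(a.b)^2 = 2^2 = 4
|a|^2 * |b|^2 = 43 * 30 = 1290
Result = 4 - 1290 = -1286


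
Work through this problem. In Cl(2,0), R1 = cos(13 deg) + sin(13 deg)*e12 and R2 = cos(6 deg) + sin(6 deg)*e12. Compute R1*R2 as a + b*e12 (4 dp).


Same-plane rotors commute and their half-angles add:
R1*R2 = cos(a1 + a2) + sin(a1 + a2)*e12.
a1 + a2 = 13 + 6 = 19 deg
cos(19 deg) = 0.9455
sin(19 deg) = 0.3256
R1*R2 = 0.9455 + 0.3256*e12


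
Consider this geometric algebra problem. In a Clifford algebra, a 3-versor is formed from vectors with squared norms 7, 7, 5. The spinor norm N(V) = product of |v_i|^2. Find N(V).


Spinor norm N(V) = |v1|^2 * |v2|^2 * ... * |v3|^2
= 7 * 7 * 5
Running product: 7, 49, 245
N(V) = 245


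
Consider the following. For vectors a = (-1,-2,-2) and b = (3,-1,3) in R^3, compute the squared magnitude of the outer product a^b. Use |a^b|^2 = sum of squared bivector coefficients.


a wedge b = (a1*b2 - a2*b1)*e12 + (a1*b3 - a3*b1)*e13 + (a2*b3 - a3*b2)*e23
e12 coeff: (-1)*(-1) - (-2)*3 = 1 - (-6) = 7
e13 coeff: (-1)*3 - (-2)*3 = -3 - (-6) = 3
e23 coeff: (-2)*3 - (-2)*(-1) = -6 - 2 = -8
|a wedge b|^2 = 7^2 + 3^2 + (-8)^2
= 49 + 9 + 64
= 122


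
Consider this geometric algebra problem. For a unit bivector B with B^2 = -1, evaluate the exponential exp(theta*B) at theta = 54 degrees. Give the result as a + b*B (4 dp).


For a unit bivector B with B^2 = -1, the exponential series gives
e^(theta*B) = cos(theta) + sin(theta)*B (the GA analogue of Euler's formula).
theta = 54 degrees = 0.942478 rad
cos(54 deg) = 0.5878
sin(54 deg) = 0.8090
exp(theta*B) = 0.5878 + 0.8090*B


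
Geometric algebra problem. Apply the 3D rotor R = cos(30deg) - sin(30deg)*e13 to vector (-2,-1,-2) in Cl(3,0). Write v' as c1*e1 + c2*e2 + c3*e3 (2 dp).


Rotor R = cos(30deg) - sin(30deg)*e13
Rotation angle theta = 2 * 30 = 60 degrees in the e13 plane (e1 -> e3).
The component perpendicular to the plane (e2) is invariant: v'_2 = v2 = -1.00
cos(60deg) = 0.5000, sin(60deg) = 0.8660
v'_1 = v1*cos(theta) - v3*sin(theta) = -2*0.5000 - (-2)*0.8660 = 0.73
v'_3 = v1*sin(theta) + v3*cos(theta) = -2*0.8660 + (-2)*0.5000 = -2.73
v' = 0.73*e1 - 1.00*e2 - 2.73*e3


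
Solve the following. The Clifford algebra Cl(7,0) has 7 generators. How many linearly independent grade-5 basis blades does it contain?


Number of grade-k basis blades in Cl(p,q) with n = p + q is C(n, k).
n = 7 + 0 = 7
C(7, 5) = 7! / (5! * 2!)
= 5040 / (120 * 2)
= 21


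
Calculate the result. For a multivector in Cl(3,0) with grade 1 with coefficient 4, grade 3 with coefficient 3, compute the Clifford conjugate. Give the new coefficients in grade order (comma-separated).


Clifford conjugate sign for grade k: (-1)^(k(k+1)/2)
Grade 1: (-1)^(1*2/2) = (-1)^1 = -1, coeff 4 -> -4
Grade 3: (-1)^(3*4/2) = (-1)^6 = 1, coeff 3 -> 3
Conjugated coefficients: -4, 3


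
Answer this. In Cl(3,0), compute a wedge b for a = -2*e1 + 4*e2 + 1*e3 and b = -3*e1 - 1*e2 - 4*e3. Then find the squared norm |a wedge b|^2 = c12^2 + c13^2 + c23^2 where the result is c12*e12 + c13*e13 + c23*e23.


a wedge b = (a1*b2 - a2*b1)*e12 + (a1*b3 - a3*b1)*e13 + (a2*b3 - a3*b2)*e23
e12 coeff: (-2)*(-1) - 4*(-3) = 2 - (-12) = 14
e13 coeff: (-2)*(-4) - 1*(-3) = 8 - (-3) = 11
e23 coeff: 4*(-4) - 1*(-1) = -16 - (-1) = -15
|a wedge b|^2 = 14^2 + 11^2 + (-15)^2
= 196 + 121 + 225
= 542


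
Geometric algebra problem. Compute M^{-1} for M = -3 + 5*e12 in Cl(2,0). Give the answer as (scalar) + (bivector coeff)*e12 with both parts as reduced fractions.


M = -3 + 5*e12, where e12^2 = -1.
Since M commutes with its reverse ~M = a - b*e12, M * ~M = a^2 - b^2*e12^2 = a^2 + b^2.
So M^{-1} = ~M / (a^2 + b^2) = (a - b*e12)/(a^2 + b^2).
a^2 + b^2 = 9 + 25 = 34
Scalar part = -3/34 = -3/34
Bivector coeff = -5/34 = -5/34
M^{-1} = -3/34 - 5/34*e12


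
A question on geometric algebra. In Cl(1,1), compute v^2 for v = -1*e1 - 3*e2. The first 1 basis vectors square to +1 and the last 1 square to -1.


v^2 = sum of c_i^2 * e_i^2
Positive signature terms (e_i^2 = +1): (-1)^2 = 1
Negative signature terms (e_j^2 = -1): (-3)^2 = 9
v^2 = 1 - 9 = -8


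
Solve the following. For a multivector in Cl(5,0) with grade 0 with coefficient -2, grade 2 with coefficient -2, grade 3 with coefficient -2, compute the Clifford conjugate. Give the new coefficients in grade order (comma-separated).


Clifford conjugate sign for grade k: (-1)^(k(k+1)/2)
Grade 0: (-1)^(0*1/2) = (-1)^0 = 1, coeff -2 -> -2
Grade 2: (-1)^(2*3/2) = (-1)^3 = -1, coeff -2 -> 2
Grade 3: (-1)^(3*4/2) = (-1)^6 = 1, coeff -2 -> -2
Conjugated coefficients: -2, 2, -2


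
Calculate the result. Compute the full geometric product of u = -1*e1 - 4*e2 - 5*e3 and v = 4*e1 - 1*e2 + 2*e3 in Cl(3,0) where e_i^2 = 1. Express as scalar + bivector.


In Cl(3,0): e_i^2 = 1, e_ie_j = -e_je_i for i != j.
Scalar part = u . v = (-1)*4 + (-4)*(-1) + (-5)*2
= -4 + 4 + (-10) = -10
e12 coeff = (-1)*(-1) - (-4)*4 = 1 - (-16) = 17
e13 coeff = (-1)*2 - (-5)*4 = -2 - (-20) = 18
e23 coeff = (-4)*2 - (-5)*(-1) = -8 - 5 = -13
uv = -10 + 17*e12 + 18*e13 - 13*e23


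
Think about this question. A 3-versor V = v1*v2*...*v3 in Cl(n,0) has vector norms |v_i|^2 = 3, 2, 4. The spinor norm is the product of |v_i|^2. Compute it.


Spinor norm N(V) = |v1|^2 * |v2|^2 * ... * |v3|^2
= 3 * 2 * 4
Running product: 3, 6, 24
N(V) = 24


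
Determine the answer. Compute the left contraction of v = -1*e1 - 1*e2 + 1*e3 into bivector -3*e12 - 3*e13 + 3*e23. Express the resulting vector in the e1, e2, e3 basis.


Left contraction v _| B = <vB>_1 (grade-1 part of the geometric product vB).
Using e1_|e12 = e2, e2_|e12 = -e1, e1_|e13 = e3, e3_|e13 = -e1, e2_|e23 = e3, e3_|e23 = -e2:
e1 coeff: -v2*b12 - v3*b13 = -(-1)*(-3) - (1)*(-3) = 0
e2 coeff: v1*b12 - v3*b23 = (-1)*(-3) - (1)*(3) = 0
e3 coeff: v1*b13 + v2*b23 = (-1)*(-3) + (-1)*(3) = 0
v _| B = 0*e1 + 0*e2 + 0*e3


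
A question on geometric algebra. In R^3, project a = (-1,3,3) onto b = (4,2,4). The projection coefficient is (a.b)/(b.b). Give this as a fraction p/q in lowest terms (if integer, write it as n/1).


Projection coefficient = (a . b) / (b . b)
a . b = (-1)*4 + 3*2 + 3*4
= -4 + 6 + 12 = 14
b . b = 4^2 + 2^2 + 4^2
= 16 + 4 + 16 = 36
Coefficient = 14/36
In lowest terms: 7/18


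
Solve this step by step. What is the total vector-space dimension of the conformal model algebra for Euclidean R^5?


The conformal model of R^5 uses Cl(6,1): the 5 Euclidean generators plus two extra orthogonal generators e+ (e+^2 = +1) and e- (e-^2 = -1), from which the null vectors e0, einf are built.
Number of generators m = 5 + 2 = 7.
dim Cl(p,q) = 2^m = 2^7 = 128


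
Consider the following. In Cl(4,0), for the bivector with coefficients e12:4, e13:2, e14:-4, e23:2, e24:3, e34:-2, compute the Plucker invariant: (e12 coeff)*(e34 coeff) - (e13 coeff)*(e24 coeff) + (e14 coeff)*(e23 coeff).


Plucker relation: af - be + cd
a*f = 4*(-2) = -8
b*e = 2*3 = 6
c*d = (-4)*2 = -8
af - be + cd = -8 - 6 + (-8)
= -22


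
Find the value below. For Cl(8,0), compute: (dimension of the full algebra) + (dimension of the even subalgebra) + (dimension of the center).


n = 8 + 0 = 8
Total dim = 2^8 = 256
Even subalgebra dim = 2^7 = 128
n is even, so center dim = 1
Sum = 256 + 128 + 1 = 385


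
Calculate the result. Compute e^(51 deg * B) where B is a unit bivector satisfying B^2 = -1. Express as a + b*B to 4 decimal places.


For a unit bivector B with B^2 = -1, the exponential series gives
e^(theta*B) = cos(theta) + sin(theta)*B (the GA analogue of Euler's formula).
theta = 51 degrees = 0.890118 rad
cos(51 deg) = 0.6293
sin(51 deg) = 0.7771
exp(theta*B) = 0.6293 + 0.7771*B


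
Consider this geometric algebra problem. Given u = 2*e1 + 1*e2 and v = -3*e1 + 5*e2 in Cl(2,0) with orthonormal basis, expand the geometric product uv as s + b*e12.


Expand: (2*e1 + 1*e2)(-3*e1 + 5*e2)
= 2*(-3)*e1e1 + 2*5*e1e2 + 1*(-3)*e2e1 + 1*5*e2e2
Using e1^2 = e2^2 = 1, e2e1 = -e1e2:
Scalar part s = 2*(-3) + 1*5 = -6 + 5 = -1
Bivector part b = 2*5 - 1*(-3) = 10 - (-3) = 13
uv = -1 + 13*e12


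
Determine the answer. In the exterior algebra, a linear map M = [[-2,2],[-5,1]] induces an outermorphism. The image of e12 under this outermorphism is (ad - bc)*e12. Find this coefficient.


The outermorphism of a linear map f sends e1^e2 to f(e1)^f(e2).
f(e1) = -2*e1 - 5*e2
f(e2) = 2*e1 + 1*e2
f(e1) ^ f(e2) = (-2*e1 - 5*e2) ^ (2*e1 + 1*e2)
= (-2)*1*e12 + (-5)*2*e21
= (-2 - (-10))*e12
= 8*e12
Coefficient = 8


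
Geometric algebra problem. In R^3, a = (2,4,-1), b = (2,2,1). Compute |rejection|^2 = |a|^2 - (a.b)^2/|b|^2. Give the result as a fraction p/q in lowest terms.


|a|^2 = 2^2 + 4^2 + (-1)^2 = 21
|b|^2 = 2^2 + 2^2 + 1^2 = 9
a . b = 2*2 + 4*2 + (-1)*1 = 11
(a.b)^2 = 11^2 = 121
|rej|^2 = 21 - 121/9
= (189 - 121)/9
= 68/9
In lowest terms: 68/9


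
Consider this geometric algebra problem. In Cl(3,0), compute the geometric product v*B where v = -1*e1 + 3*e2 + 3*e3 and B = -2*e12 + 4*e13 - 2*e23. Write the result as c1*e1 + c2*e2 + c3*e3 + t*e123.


vB has grade-1 (vector) and grade-3 (trivector) parts: vB = (v _| B) + (v ^ B).
Vector part <vB>_1:
  e1: -v2*b12 - v3*b13 = -(3)*(-2) - (3)*(4) = -6
  e2: v1*b12 - v3*b23 = (-1)*(-2) - (3)*(-2) = 8
  e3: v1*b13 + v2*b23 = (-1)*(4) + (3)*(-2) = -10
Trivector part <vB>_3:
  e123: v1*b23 - v2*b13 + v3*b12 = (-1)*(-2) - (3)*(4) + (3)*(-2) = -16
vB = -6*e1 + 8*e2 - 10*e3 - 16*e123


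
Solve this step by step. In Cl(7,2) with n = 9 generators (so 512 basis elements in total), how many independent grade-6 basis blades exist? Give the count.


Number of grade-k basis blades in Cl(p,q) with n = p + q is C(n, k).
n = 7 + 2 = 9
C(9, 6) = 9! / (6! * 3!)
= 362880 / (720 * 6)
= 84


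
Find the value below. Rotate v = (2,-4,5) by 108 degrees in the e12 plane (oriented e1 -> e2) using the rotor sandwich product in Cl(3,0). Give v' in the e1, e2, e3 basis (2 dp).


Rotor R = cos(54deg) - sin(54deg)*e12
Rotation angle theta = 2 * 54 = 108 degrees in the e12 plane (e1 -> e2).
The component perpendicular to the plane (e3) is invariant: v'_3 = v3 = 5.00
cos(108deg) = -0.3090, sin(108deg) = 0.9511
v'_1 = v1*cos(theta) - v2*sin(theta) = 2*(-0.3090) - (-4)*0.9511 = 3.19
v'_2 = v1*sin(theta) + v2*cos(theta) = 2*0.9511 + (-4)*(-0.3090) = 3.14
v' = 3.19*e1 + 3.14*e2 + 5.00*e3


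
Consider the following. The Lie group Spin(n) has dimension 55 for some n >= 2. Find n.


dim Spin(n) = dim so(n) = n(n-1)/2.
Solve n(n-1)/2 = 55, i.e. n^2 - n - 110 = 0.
Discriminant = 1 + 8*55 = 441
n = (1 + sqrt(441))/2 = (1 + 21)/2 = 11


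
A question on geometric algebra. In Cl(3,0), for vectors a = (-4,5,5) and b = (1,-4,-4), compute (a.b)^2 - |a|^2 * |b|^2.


a . b = (-4)*1 + 5*(-4) + 5*(-4)
= -4 + (-20) + (-20) = -44
|a|^2 = (-4)^2 + 5^2 + 5^2 = 66
|b|^2 = 1^2 + (-4)^2 + (-4)^2 = 33
(a.b)^2 = (-44)^2 = 1936
|a|^2 * |b|^2 = 66 * 33 = 2178
Result = 1936 - 2178 = -242


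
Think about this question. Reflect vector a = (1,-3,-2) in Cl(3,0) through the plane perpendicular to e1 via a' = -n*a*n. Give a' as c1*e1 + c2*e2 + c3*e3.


Reflection formula: a' = -n*a*n, with n = e1 (unit vector, n^2 = 1).
For reflection through hyperplane perp to e1:
The component along e1 flips sign, others stay.
a = (1, -3, -2)
a' = (-1, -3, -2)
a' = -1*e1 - 3*e2 - 2*e3


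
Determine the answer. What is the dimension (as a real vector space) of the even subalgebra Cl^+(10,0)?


Even subalgebra dimension = 2^(n-1)
n = 10 + 0 = 10
2^(10 - 1) = 2^9 = 512
Verification: sum of C(10,k) for even k = 1 + 45 + 210 + 210 + 45 + 1 = 512
Result = 512


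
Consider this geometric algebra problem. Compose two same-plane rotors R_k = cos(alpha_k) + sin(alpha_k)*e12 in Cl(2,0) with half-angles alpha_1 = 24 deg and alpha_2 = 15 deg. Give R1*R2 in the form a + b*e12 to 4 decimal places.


Same-plane rotors commute and their half-angles add:
R1*R2 = cos(a1 + a2) + sin(a1 + a2)*e12.
a1 + a2 = 24 + 15 = 39 deg
cos(39 deg) = 0.7771
sin(39 deg) = 0.6293
R1*R2 = 0.7771 + 0.6293*e12


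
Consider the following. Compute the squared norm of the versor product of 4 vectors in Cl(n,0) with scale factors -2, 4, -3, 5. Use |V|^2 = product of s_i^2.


Each vector v_i has |v_i|^2 = s_i^2
Squared scales: (-2)^2 = 4, 4^2 = 16, (-3)^2 = 9, 5^2 = 25
|V|^2 = 4 * 16 * 9 * 25
= 14400


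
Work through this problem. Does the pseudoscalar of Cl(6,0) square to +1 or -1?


The pseudoscalar I = e1...e_n (product of all n generators) of Cl(p,q) satisfies I^2 = (-1)^(q + n(n-1)/2).
p = 6, q = 0, n = p + q = 6
n(n-1)/2 = 6 * 5 / 2 = 15
Exponent = q + n(n-1)/2 = 0 + 15 = 15
I^2 = (-1)^15 = -1


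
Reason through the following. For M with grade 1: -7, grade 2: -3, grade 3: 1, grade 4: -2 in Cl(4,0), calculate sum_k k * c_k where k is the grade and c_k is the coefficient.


Grade-weighted sum = sum of grade_k * coefficient_k
1*(-7) = -7
2*(-3) = -6
3*1 = 3
4*(-2) = -8
Total = -7 + (-6) + 3 + (-8) = -18


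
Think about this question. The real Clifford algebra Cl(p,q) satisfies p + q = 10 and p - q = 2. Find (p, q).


We need p + q = 10 and p - q = 2.
Adding: 2p = 10 + 2 = 12, so p = 6.
Then q = 10 - 6 = 4.
(p, q) = (6, 4)


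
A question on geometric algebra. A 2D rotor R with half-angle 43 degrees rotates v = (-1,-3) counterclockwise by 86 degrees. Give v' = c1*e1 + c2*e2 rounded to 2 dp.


Rotor R = cos(43deg) - sin(43deg)*e12
Rotation angle theta = 2 * 43 = 86 degrees
v' = R*v*~R rotates v by theta.
cos(86deg) = 0.0698, sin(86deg) = 0.9976
v'_1 = -1*cos(86deg) - (-3)*sin(86deg)
= -1*0.0698 - (-3)*0.9976
= 2.92
v'_2 = -1*sin(86deg) + (-3)*cos(86deg)
= -1*0.9976 + (-3)*0.0698
= -1.21
v' = 2.92*e1 - 1.21*e2


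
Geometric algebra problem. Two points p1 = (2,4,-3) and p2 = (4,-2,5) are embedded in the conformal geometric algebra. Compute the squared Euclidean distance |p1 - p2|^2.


p1 - p2 = (-2, 6, -8)
|p1 - p2|^2 = (-2)^2 + 6^2 + (-8)^2
= 4 + 36 + 64
= 104


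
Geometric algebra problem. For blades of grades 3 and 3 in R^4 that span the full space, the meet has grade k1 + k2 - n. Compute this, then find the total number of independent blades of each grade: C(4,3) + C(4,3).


Meet grade = grade(A) + grade(B) - n
= 3 + 3 - 4 = 2
C(4,3) = 4
C(4,3) = 4
dim_A + dim_B = 4 + 4 = 8


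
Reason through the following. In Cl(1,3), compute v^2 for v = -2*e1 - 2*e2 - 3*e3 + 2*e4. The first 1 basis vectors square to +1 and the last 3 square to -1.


v^2 = sum of c_i^2 * e_i^2
Positive signature terms (e_i^2 = +1): (-2)^2 = 4
Negative signature terms (e_j^2 = -1): (-2)^2 + (-3)^2 + 2^2 = 17
v^2 = 4 - 17 = -13


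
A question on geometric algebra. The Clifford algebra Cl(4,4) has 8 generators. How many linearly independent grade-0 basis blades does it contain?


Number of grade-k basis blades in Cl(p,q) with n = p + q is C(n, k).
n = 4 + 4 = 8
C(8, 0) = 8! / (0! * 8!)
= 40320 / (1 * 40320)
= 1


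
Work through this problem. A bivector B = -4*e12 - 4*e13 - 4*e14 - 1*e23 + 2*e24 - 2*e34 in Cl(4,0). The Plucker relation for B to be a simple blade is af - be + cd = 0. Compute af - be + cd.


Plucker relation: af - be + cd
a*f = (-4)*(-2) = 8
b*e = (-4)*2 = -8
c*d = (-4)*(-1) = 4
af - be + cd = 8 - (-8) + 4
= 20


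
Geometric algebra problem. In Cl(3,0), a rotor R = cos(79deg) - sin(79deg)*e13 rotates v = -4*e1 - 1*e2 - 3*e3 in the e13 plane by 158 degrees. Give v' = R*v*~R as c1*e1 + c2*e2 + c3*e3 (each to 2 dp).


Rotor R = cos(79deg) - sin(79deg)*e13
Rotation angle theta = 2 * 79 = 158 degrees in the e13 plane (e1 -> e3).
The component perpendicular to the plane (e2) is invariant: v'_2 = v2 = -1.00
cos(158deg) = -0.9272, sin(158deg) = 0.3746
v'_1 = v1*cos(theta) - v3*sin(theta) = -4*(-0.9272) - (-3)*0.3746 = 4.83
v'_3 = v1*sin(theta) + v3*cos(theta) = -4*0.3746 + (-3)*(-0.9272) = 1.28
v' = 4.83*e1 - 1.00*e2 + 1.28*e3


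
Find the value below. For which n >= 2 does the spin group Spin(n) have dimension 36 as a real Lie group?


dim Spin(n) = dim so(n) = n(n-1)/2.
Solve n(n-1)/2 = 36, i.e. n^2 - n - 72 = 0.
Discriminant = 1 + 8*36 = 289
n = (1 + sqrt(289))/2 = (1 + 17)/2 = 9


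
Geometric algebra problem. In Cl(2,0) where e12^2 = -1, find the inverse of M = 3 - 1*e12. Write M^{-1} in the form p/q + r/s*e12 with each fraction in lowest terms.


M = 3 - 1*e12, where e12^2 = -1.
Since M commutes with its reverse ~M = a - b*e12, M * ~M = a^2 - b^2*e12^2 = a^2 + b^2.
So M^{-1} = ~M / (a^2 + b^2) = (a - b*e12)/(a^2 + b^2).
a^2 + b^2 = 9 + 1 = 10
Scalar part = 3/10 = 3/10
Bivector coeff = 1/10 = 1/10
M^{-1} = 3/10 + 1/10*e12


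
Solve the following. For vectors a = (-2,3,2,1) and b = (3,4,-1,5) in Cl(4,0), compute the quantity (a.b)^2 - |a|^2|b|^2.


a . b = (-2)*3 + 3*4 + 2*(-1) + 1*5
= -6 + 12 + (-2) + 5 = 9
|a|^2 = (-2)^2 + 3^2 + 2^2 + 1^2 = 18
|b|^2 = 3^2 + 4^2 + (-1)^2 + 5^2 = 51
(a.b)^2 = 9^2 = 81
|a|^2 * |b|^2 = 18 * 51 = 918
Result = 81 - 918 = -837


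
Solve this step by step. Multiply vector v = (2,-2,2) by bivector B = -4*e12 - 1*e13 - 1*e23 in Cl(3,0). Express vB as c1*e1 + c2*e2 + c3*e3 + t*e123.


vB has grade-1 (vector) and grade-3 (trivector) parts: vB = (v _| B) + (v ^ B).
Vector part <vB>_1:
  e1: -v2*b12 - v3*b13 = -(-2)*(-4) - (2)*(-1) = -6
  e2: v1*b12 - v3*b23 = (2)*(-4) - (2)*(-1) = -6
  e3: v1*b13 + v2*b23 = (2)*(-1) + (-2)*(-1) = 0
Trivector part <vB>_3:
  e123: v1*b23 - v2*b13 + v3*b12 = (2)*(-1) - (-2)*(-1) + (2)*(-4) = -12
vB = -6*e1 - 6*e2 + 0*e3 - 12*e123


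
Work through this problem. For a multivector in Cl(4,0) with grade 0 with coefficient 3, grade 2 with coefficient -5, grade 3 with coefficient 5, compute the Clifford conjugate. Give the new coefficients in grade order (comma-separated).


Clifford conjugate sign for grade k: (-1)^(k(k+1)/2)
Grade 0: (-1)^(0*1/2) = (-1)^0 = 1, coeff 3 -> 3
Grade 2: (-1)^(2*3/2) = (-1)^3 = -1, coeff -5 -> 5
Grade 3: (-1)^(3*4/2) = (-1)^6 = 1, coeff 5 -> 5
Conjugated coefficients: 3, 5, 5


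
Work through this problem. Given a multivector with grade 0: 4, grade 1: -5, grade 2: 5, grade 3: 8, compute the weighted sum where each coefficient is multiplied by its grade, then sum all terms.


Grade-weighted sum = sum of grade_k * coefficient_k
0*4 = 0
1*(-5) = -5
2*5 = 10
3*8 = 24
Total = 0 + (-5) + 10 + 24 = 29


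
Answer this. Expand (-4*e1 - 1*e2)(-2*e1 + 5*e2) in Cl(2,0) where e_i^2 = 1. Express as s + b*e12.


Expand: (-4*e1 - 1*e2)(-2*e1 + 5*e2)
= (-4)*(-2)*e1e1 + (-4)*5*e1e2 + (-1)*(-2)*e2e1 + (-1)*5*e2e2
Using e1^2 = e2^2 = 1, e2e1 = -e1e2:
Scalar part s = (-4)*(-2) + (-1)*5 = 8 + (-5) = 3
Bivector part b = (-4)*5 - (-1)*(-2) = -20 - 2 = -22
uv = 3 - 22*e12


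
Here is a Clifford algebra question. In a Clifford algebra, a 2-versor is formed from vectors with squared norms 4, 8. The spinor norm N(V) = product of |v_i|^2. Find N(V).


Spinor norm N(V) = |v1|^2 * |v2|^2 * ... * |v2|^2
= 4 * 8
Running product: 4, 32
N(V) = 32


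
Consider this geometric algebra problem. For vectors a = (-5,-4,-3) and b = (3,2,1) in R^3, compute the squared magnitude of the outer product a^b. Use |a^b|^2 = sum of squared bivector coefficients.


a wedge b = (a1*b2 - a2*b1)*e12 + (a1*b3 - a3*b1)*e13 + (a2*b3 - a3*b2)*e23
e12 coeff: (-5)*2 - (-4)*3 = -10 - (-12) = 2
e13 coeff: (-5)*1 - (-3)*3 = -5 - (-9) = 4
e23 coeff: (-4)*1 - (-3)*2 = -4 - (-6) = 2
|a wedge b|^2 = 2^2 + 4^2 + 2^2
= 4 + 16 + 4
= 24


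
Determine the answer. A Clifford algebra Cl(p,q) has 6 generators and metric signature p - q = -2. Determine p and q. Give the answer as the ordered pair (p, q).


We need p + q = 6 and p - q = -2.
Adding: 2p = 6 + (-2) = 4, so p = 2.
Then q = 6 - 2 = 4.
(p, q) = (2, 4)


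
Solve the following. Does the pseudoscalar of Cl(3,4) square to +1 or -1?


The pseudoscalar I = e1...e_n (product of all n generators) of Cl(p,q) satisfies I^2 = (-1)^(q + n(n-1)/2).
p = 3, q = 4, n = p + q = 7
n(n-1)/2 = 7 * 6 / 2 = 21
Exponent = q + n(n-1)/2 = 4 + 21 = 25
I^2 = (-1)^25 = -1


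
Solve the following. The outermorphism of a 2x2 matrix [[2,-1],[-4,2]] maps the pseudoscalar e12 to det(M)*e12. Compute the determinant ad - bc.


The outermorphism of a linear map f sends e1^e2 to f(e1)^f(e2).
f(e1) = 2*e1 - 4*e2
f(e2) = -1*e1 + 2*e2
f(e1) ^ f(e2) = (2*e1 - 4*e2) ^ (-1*e1 + 2*e2)
= 2*2*e12 + (-4)*(-1)*e21
= (4 - 4)*e12
= 0*e12
Coefficient = 0


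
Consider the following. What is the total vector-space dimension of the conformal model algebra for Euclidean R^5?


The conformal model of R^5 uses Cl(6,1): the 5 Euclidean generators plus two extra orthogonal generators e+ (e+^2 = +1) and e- (e-^2 = -1), from which the null vectors e0, einf are built.
Number of generators m = 5 + 2 = 7.
dim Cl(p,q) = 2^m = 2^7 = 128


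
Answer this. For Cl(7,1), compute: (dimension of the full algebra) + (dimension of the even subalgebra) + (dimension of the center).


n = 7 + 1 = 8
Total dim = 2^8 = 256
Even subalgebra dim = 2^7 = 128
n is even, so center dim = 1
Sum = 256 + 128 + 1 = 385


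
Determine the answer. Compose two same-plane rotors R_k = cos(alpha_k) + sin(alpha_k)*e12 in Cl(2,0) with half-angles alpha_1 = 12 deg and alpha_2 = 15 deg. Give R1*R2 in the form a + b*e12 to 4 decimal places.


Same-plane rotors commute and their half-angles add:
R1*R2 = cos(a1 + a2) + sin(a1 + a2)*e12.
a1 + a2 = 12 + 15 = 27 deg
cos(27 deg) = 0.8910
sin(27 deg) = 0.4540
R1*R2 = 0.8910 + 0.4540*e12


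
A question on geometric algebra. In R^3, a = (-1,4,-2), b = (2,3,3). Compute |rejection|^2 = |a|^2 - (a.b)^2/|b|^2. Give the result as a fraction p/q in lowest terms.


|a|^2 = (-1)^2 + 4^2 + (-2)^2 = 21
|b|^2 = 2^2 + 3^2 + 3^2 = 22
a . b = (-1)*2 + 4*3 + (-2)*3 = 4
(a.b)^2 = 4^2 = 16
|rej|^2 = 21 - 16/22
= (462 - 16)/22
= 446/22
In lowest terms: 223/11


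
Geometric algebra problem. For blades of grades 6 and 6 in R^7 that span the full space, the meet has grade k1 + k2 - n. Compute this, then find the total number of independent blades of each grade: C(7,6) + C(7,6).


Meet grade = grade(A) + grade(B) - n
= 6 + 6 - 7 = 5
C(7,6) = 7
C(7,6) = 7
dim_A + dim_B = 7 + 7 = 14


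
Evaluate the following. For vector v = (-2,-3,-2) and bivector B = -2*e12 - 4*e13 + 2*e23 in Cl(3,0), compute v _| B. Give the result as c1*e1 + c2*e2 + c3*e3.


Left contraction v _| B = <vB>_1 (grade-1 part of the geometric product vB).
Using e1_|e12 = e2, e2_|e12 = -e1, e1_|e13 = e3, e3_|e13 = -e1, e2_|e23 = e3, e3_|e23 = -e2:
e1 coeff: -v2*b12 - v3*b13 = -(-3)*(-2) - (-2)*(-4) = -14
e2 coeff: v1*b12 - v3*b23 = (-2)*(-2) - (-2)*(2) = 8
e3 coeff: v1*b13 + v2*b23 = (-2)*(-4) + (-3)*(2) = 2
v _| B = -14*e1 + 8*e2 + 2*e3


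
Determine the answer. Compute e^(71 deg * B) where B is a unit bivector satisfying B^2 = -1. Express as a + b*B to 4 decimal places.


For a unit bivector B with B^2 = -1, the exponential series gives
e^(theta*B) = cos(theta) + sin(theta)*B (the GA analogue of Euler's formula).
theta = 71 degrees = 1.239184 rad
cos(71 deg) = 0.3256
sin(71 deg) = 0.9455
exp(theta*B) = 0.3256 + 0.9455*B


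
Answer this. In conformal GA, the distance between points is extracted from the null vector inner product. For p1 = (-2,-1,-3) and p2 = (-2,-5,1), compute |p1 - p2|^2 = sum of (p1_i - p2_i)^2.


p1 - p2 = (0, 4, -4)
|p1 - p2|^2 = 0^2 + 4^2 + (-4)^2
= 0 + 16 + 16
= 32


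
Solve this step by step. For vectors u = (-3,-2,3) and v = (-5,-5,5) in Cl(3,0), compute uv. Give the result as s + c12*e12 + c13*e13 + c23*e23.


In Cl(3,0): e_i^2 = 1, e_ie_j = -e_je_i for i != j.
Scalar part = u . v = (-3)*(-5) + (-2)*(-5) + 3*5
= 15 + 10 + 15 = 40
e12 coeff = (-3)*(-5) - (-2)*(-5) = 15 - 10 = 5
e13 coeff = (-3)*5 - 3*(-5) = -15 - (-15) = 0
e23 coeff = (-2)*5 - 3*(-5) = -10 - (-15) = 5
uv = 40 + 5*e12 + 0*e13 + 5*e23


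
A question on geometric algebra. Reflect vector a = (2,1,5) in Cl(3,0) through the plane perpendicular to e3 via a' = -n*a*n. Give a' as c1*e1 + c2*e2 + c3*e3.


Reflection formula: a' = -n*a*n, with n = e3 (unit vector, n^2 = 1).
For reflection through hyperplane perp to e3:
The component along e3 flips sign, others stay.
a = (2, 1, 5)
a' = (2, 1, -5)
a' = 2*e1 + 1*e2 - 5*e3


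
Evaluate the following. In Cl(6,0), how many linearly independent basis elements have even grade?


Even subalgebra dimension = 2^(n-1)
n = 6 + 0 = 6
2^(6 - 1) = 2^5 = 32
Verification: sum of C(6,k) for even k = 1 + 15 + 15 + 1 = 32
Result = 32


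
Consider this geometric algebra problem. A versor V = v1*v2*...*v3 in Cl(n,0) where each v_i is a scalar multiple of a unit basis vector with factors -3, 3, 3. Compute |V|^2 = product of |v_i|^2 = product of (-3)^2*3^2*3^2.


Each vector v_i has |v_i|^2 = s_i^2
Squared scales: (-3)^2 = 9, 3^2 = 9, 3^2 = 9
|V|^2 = 9 * 9 * 9
= 729


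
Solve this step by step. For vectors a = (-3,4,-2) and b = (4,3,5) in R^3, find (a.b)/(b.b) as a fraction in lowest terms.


Projection coefficient = (a . b) / (b . b)
a . b = (-3)*4 + 4*3 + (-2)*5
= -12 + 12 + (-10) = -10
b . b = 4^2 + 3^2 + 5^2
= 16 + 9 + 25 = 50
Coefficient = -10/50
In lowest terms: -1/5


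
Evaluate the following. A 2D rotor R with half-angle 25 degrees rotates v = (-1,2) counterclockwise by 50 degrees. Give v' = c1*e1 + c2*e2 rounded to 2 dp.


Rotor R = cos(25deg) - sin(25deg)*e12
Rotation angle theta = 2 * 25 = 50 degrees
v' = R*v*~R rotates v by theta.
cos(50deg) = 0.6428, sin(50deg) = 0.7660
v'_1 = -1*cos(50deg) - 2*sin(50deg)
= -1*0.6428 - 2*0.7660
= -2.17
v'_2 = -1*sin(50deg) + 2*cos(50deg)
= -1*0.7660 + 2*0.6428
= 0.52
v' = -2.17*e1 + 0.52*e2


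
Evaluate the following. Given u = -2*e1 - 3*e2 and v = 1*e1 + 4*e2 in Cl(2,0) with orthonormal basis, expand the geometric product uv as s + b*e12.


Expand: (-2*e1 - 3*e2)(1*e1 + 4*e2)
= (-2)*1*e1e1 + (-2)*4*e1e2 + (-3)*1*e2e1 + (-3)*4*e2e2
Using e1^2 = e2^2 = 1, e2e1 = -e1e2:
Scalar part s = (-2)*1 + (-3)*4 = -2 + (-12) = -14
Bivector part b = (-2)*4 - (-3)*1 = -8 - (-3) = -5
uv = -14 - 5*e12


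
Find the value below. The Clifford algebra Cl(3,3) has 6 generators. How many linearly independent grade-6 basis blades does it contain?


Number of grade-k basis blades in Cl(p,q) with n = p + q is C(n, k).
n = 3 + 3 = 6
C(6, 6) = 6! / (6! * 0!)
= 720 / (720 * 1)
= 1


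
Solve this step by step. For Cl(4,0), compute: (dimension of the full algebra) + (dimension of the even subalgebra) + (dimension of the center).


n = 4 + 0 = 4
Total dim = 2^4 = 16
Even subalgebra dim = 2^3 = 8
n is even, so center dim = 1
Sum = 16 + 8 + 1 = 25


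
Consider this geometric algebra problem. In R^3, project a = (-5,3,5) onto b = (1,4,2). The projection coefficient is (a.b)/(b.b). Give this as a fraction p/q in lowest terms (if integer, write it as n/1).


Projection coefficient = (a . b) / (b . b)
a . b = (-5)*1 + 3*4 + 5*2
= -5 + 12 + 10 = 17
b . b = 1^2 + 4^2 + 2^2
= 1 + 16 + 4 = 21
Coefficient = 17/21
In lowest terms: 17/21


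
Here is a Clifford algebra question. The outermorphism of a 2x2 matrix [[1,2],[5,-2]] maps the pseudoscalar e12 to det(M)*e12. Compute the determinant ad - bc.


The outermorphism of a linear map f sends e1^e2 to f(e1)^f(e2).
f(e1) = 1*e1 + 5*e2
f(e2) = 2*e1 - 2*e2
f(e1) ^ f(e2) = (1*e1 + 5*e2) ^ (2*e1 - 2*e2)
= 1*(-2)*e12 + 5*2*e21
= (-2 - 10)*e12
= -12*e12
Coefficient = -12


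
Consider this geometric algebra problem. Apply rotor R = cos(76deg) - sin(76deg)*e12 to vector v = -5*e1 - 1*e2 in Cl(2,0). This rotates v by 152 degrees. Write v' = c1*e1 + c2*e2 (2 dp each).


Rotor R = cos(76deg) - sin(76deg)*e12
Rotation angle theta = 2 * 76 = 152 degrees
v' = R*v*~R rotates v by theta.
cos(152deg) = -0.8829, sin(152deg) = 0.4695
v'_1 = -5*cos(152deg) - (-1)*sin(152deg)
= -5*(-0.8829) - (-1)*0.4695
= 4.88
v'_2 = -5*sin(152deg) + (-1)*cos(152deg)
= -5*0.4695 + (-1)*(-0.8829)
= -1.46
v' = 4.88*e1 - 1.46*e2


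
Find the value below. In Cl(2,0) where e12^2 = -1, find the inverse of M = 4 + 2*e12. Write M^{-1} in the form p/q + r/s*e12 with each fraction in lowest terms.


M = 4 + 2*e12, where e12^2 = -1.
Since M commutes with its reverse ~M = a - b*e12, M * ~M = a^2 - b^2*e12^2 = a^2 + b^2.
So M^{-1} = ~M / (a^2 + b^2) = (a - b*e12)/(a^2 + b^2).
a^2 + b^2 = 16 + 4 = 20
Scalar part = 4/20 = 1/5
Bivector coeff = -2/20 = -1/10
M^{-1} = 1/5 - 1/10*e12


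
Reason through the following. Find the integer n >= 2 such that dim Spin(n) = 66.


dim Spin(n) = dim so(n) = n(n-1)/2.
Solve n(n-1)/2 = 66, i.e. n^2 - n - 132 = 0.
Discriminant = 1 + 8*66 = 529
n = (1 + sqrt(529))/2 = (1 + 23)/2 = 12


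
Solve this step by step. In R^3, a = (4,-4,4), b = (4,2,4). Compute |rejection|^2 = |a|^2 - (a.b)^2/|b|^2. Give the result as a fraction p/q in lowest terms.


|a|^2 = 4^2 + (-4)^2 + 4^2 = 48
|b|^2 = 4^2 + 2^2 + 4^2 = 36
a . b = 4*4 + (-4)*2 + 4*4 = 24
(a.b)^2 = 24^2 = 576
|rej|^2 = 48 - 576/36
= (1728 - 576)/36
= 1152/36
In lowest terms: 32/1


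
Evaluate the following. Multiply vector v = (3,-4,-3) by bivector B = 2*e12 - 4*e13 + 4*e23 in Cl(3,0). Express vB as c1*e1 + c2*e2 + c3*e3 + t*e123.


vB has grade-1 (vector) and grade-3 (trivector) parts: vB = (v _| B) + (v ^ B).
Vector part <vB>_1:
  e1: -v2*b12 - v3*b13 = -(-4)*(2) - (-3)*(-4) = -4
  e2: v1*b12 - v3*b23 = (3)*(2) - (-3)*(4) = 18
  e3: v1*b13 + v2*b23 = (3)*(-4) + (-4)*(4) = -28
Trivector part <vB>_3:
  e123: v1*b23 - v2*b13 + v3*b12 = (3)*(4) - (-4)*(-4) + (-3)*(2) = -10
vB = -4*e1 + 18*e2 - 28*e3 - 10*e123


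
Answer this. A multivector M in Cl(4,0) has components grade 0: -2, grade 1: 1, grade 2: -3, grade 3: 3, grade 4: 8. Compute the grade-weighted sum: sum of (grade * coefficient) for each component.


Grade-weighted sum = sum of grade_k * coefficient_k
0*(-2) = 0
1*1 = 1
2*(-3) = -6
3*3 = 9
4*8 = 32
Total = 0 + 1 + (-6) + 9 + 32 = 36


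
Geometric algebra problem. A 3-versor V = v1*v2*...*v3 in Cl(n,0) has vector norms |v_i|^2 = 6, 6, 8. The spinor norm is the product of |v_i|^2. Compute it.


Spinor norm N(V) = |v1|^2 * |v2|^2 * ... * |v3|^2
= 6 * 6 * 8
Running product: 6, 36, 288
N(V) = 288


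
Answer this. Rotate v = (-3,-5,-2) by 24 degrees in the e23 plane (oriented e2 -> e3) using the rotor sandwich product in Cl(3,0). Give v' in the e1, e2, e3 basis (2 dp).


Rotor R = cos(12deg) - sin(12deg)*e23
Rotation angle theta = 2 * 12 = 24 degrees in the e23 plane (e2 -> e3).
The component perpendicular to the plane (e1) is invariant: v'_1 = v1 = -3.00
cos(24deg) = 0.9135, sin(24deg) = 0.4067
v'_2 = v2*cos(theta) - v3*sin(theta) = -5*0.9135 - (-2)*0.4067 = -3.75
v'_3 = v2*sin(theta) + v3*cos(theta) = -5*0.4067 + (-2)*0.9135 = -3.86
v' = -3.00*e1 - 3.75*e2 - 3.86*e3


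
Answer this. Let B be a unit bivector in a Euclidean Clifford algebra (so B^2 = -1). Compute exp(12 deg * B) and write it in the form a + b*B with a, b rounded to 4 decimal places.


For a unit bivector B with B^2 = -1, the exponential series gives
e^(theta*B) = cos(theta) + sin(theta)*B (the GA analogue of Euler's formula).
theta = 12 degrees = 0.20944 rad
cos(12 deg) = 0.9781
sin(12 deg) = 0.2079
exp(theta*B) = 0.9781 + 0.2079*B


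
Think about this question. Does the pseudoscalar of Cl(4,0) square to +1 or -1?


The pseudoscalar I = e1...e_n (product of all n generators) of Cl(p,q) satisfies I^2 = (-1)^(q + n(n-1)/2).
p = 4, q = 0, n = p + q = 4
n(n-1)/2 = 4 * 3 / 2 = 6
Exponent = q + n(n-1)/2 = 0 + 6 = 6
I^2 = (-1)^6 = +1


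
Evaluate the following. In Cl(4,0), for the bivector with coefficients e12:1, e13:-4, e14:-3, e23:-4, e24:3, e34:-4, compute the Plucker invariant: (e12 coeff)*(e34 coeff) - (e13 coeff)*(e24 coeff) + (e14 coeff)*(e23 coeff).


Plucker relation: af - be + cd
a*f = 1*(-4) = -4
b*e = (-4)*3 = -12
c*d = (-3)*(-4) = 12
af - be + cd = -4 - (-12) + 12
= 20


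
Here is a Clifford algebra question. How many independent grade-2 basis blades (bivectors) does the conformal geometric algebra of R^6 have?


The conformal model of R^6 uses Cl(7,1) with m = 6 + 2 = 8 generators.
Number of grade-2 blades = C(m, 2) = C(8, 2)
= 8*7/2 = 28


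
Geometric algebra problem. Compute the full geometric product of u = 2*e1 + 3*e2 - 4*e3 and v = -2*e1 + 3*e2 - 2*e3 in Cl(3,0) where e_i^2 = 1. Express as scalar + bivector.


In Cl(3,0): e_i^2 = 1, e_ie_j = -e_je_i for i != j.
Scalar part = u . v = 2*(-2) + 3*3 + (-4)*(-2)
= -4 + 9 + 8 = 13
e12 coeff = 2*3 - 3*(-2) = 6 - (-6) = 12
e13 coeff = 2*(-2) - (-4)*(-2) = -4 - 8 = -12
e23 coeff = 3*(-2) - (-4)*3 = -6 - (-12) = 6
uv = 13 + 12*e12 - 12*e13 + 6*e23


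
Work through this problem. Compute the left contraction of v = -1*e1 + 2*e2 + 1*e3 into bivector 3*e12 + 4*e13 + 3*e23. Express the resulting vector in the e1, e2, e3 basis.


Left contraction v _| B = <vB>_1 (grade-1 part of the geometric product vB).
Using e1_|e12 = e2, e2_|e12 = -e1, e1_|e13 = e3, e3_|e13 = -e1, e2_|e23 = e3, e3_|e23 = -e2:
e1 coeff: -v2*b12 - v3*b13 = -(2)*(3) - (1)*(4) = -10
e2 coeff: v1*b12 - v3*b23 = (-1)*(3) - (1)*(3) = -6
e3 coeff: v1*b13 + v2*b23 = (-1)*(4) + (2)*(3) = 2
v _| B = -10*e1 - 6*e2 + 2*e3


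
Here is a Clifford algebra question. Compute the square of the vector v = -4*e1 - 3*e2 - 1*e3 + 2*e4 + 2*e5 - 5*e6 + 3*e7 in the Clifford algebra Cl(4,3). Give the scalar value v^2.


v^2 = sum of c_i^2 * e_i^2
Positive signature terms (e_i^2 = +1): (-4)^2 + (-3)^2 + (-1)^2 + 2^2 = 30
Negative signature terms (e_j^2 = -1): 2^2 + (-5)^2 + 3^2 = 38
v^2 = 30 - 38 = -8


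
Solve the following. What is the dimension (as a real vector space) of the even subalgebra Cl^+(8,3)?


Even subalgebra dimension = 2^(n-1)
n = 8 + 3 = 11
2^(11 - 1) = 2^10 = 1024
Verification: sum of C(11,k) for even k = 1 + 55 + 330 + 462 + 165 + 11 = 1024
Result = 1024


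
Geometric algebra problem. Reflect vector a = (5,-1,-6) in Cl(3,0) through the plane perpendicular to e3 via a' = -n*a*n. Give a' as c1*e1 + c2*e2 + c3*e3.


Reflection formula: a' = -n*a*n, with n = e3 (unit vector, n^2 = 1).
For reflection through hyperplane perp to e3:
The component along e3 flips sign, others stay.
a = (5, -1, -6)
a' = (5, -1, 6)
a' = 5*e1 - 1*e2 + 6*e3


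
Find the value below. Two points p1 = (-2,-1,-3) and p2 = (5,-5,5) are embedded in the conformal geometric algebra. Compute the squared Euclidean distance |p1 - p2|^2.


p1 - p2 = (-7, 4, -8)
|p1 - p2|^2 = (-7)^2 + 4^2 + (-8)^2
= 49 + 16 + 64
= 129


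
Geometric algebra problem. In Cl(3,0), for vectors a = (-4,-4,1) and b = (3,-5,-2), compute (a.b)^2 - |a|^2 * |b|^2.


a . b = (-4)*3 + (-4)*(-5) + 1*(-2)
= -12 + 20 + (-2) = 6
|a|^2 = (-4)^2 + (-4)^2 + 1^2 = 33
|b|^2 = 3^2 + (-5)^2 + (-2)^2 = 38
(a.b)^2 = 6^2 = 36
|a|^2 * |b|^2 = 33 * 38 = 1254
Result = 36 - 1254 = -1218


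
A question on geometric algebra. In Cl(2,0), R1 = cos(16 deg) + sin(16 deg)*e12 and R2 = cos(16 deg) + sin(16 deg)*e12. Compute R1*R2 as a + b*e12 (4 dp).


Same-plane rotors commute and their half-angles add:
R1*R2 = cos(a1 + a2) + sin(a1 + a2)*e12.
a1 + a2 = 16 + 16 = 32 deg
cos(32 deg) = 0.8480
sin(32 deg) = 0.5299
R1*R2 = 0.8480 + 0.5299*e12


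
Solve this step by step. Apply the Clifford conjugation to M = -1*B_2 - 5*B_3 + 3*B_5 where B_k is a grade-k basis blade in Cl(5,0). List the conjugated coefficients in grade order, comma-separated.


Clifford conjugate sign for grade k: (-1)^(k(k+1)/2)
Grade 2: (-1)^(2*3/2) = (-1)^3 = -1, coeff -1 -> 1
Grade 3: (-1)^(3*4/2) = (-1)^6 = 1, coeff -5 -> -5
Grade 5: (-1)^(5*6/2) = (-1)^15 = -1, coeff 3 -> -3
Conjugated coefficients: 1, -5, -3


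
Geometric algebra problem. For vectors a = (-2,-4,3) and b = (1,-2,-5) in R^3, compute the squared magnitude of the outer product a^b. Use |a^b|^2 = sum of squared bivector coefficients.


a wedge b = (a1*b2 - a2*b1)*e12 + (a1*b3 - a3*b1)*e13 + (a2*b3 - a3*b2)*e23
e12 coeff: (-2)*(-2) - (-4)*1 = 4 - (-4) = 8
e13 coeff: (-2)*(-5) - 3*1 = 10 - 3 = 7
e23 coeff: (-4)*(-5) - 3*(-2) = 20 - (-6) = 26
|a wedge b|^2 = 8^2 + 7^2 + 26^2
= 64 + 49 + 676
= 789


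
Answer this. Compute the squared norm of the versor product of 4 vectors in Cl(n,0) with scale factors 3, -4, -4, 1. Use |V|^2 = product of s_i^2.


Each vector v_i has |v_i|^2 = s_i^2
Squared scales: 3^2 = 9, (-4)^2 = 16, (-4)^2 = 16, 1^2 = 1
|V|^2 = 9 * 16 * 16 * 1
= 2304


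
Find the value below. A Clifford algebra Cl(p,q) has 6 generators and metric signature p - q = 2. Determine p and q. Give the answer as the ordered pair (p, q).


We need p + q = 6 and p - q = 2.
Adding: 2p = 6 + 2 = 8, so p = 4.
Then q = 6 - 4 = 2.
(p, q) = (4, 2)


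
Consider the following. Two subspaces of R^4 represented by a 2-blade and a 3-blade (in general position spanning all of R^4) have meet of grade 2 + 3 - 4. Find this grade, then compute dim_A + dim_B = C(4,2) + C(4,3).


Meet grade = grade(A) + grade(B) - n
= 2 + 3 - 4 = 1
C(4,2) = 6
C(4,3) = 4
dim_A + dim_B = 6 + 4 = 10


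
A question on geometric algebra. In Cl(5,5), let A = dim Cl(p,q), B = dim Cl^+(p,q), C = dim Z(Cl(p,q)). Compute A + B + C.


n = 5 + 5 = 10
Total dim = 2^10 = 1024
Even subalgebra dim = 2^9 = 512
n is even, so center dim = 1
Sum = 1024 + 512 + 1 = 1537


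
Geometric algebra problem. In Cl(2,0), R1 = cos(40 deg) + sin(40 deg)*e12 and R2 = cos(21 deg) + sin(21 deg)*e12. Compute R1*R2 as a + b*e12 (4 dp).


Same-plane rotors commute and their half-angles add:
R1*R2 = cos(a1 + a2) + sin(a1 + a2)*e12.
a1 + a2 = 40 + 21 = 61 deg
cos(61 deg) = 0.4848
sin(61 deg) = 0.8746
R1*R2 = 0.4848 + 0.8746*e12


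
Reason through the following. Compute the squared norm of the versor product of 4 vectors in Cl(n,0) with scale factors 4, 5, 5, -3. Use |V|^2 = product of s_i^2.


Each vector v_i has |v_i|^2 = s_i^2
Squared scales: 4^2 = 16, 5^2 = 25, 5^2 = 25, (-3)^2 = 9
|V|^2 = 16 * 25 * 25 * 9
= 90000
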